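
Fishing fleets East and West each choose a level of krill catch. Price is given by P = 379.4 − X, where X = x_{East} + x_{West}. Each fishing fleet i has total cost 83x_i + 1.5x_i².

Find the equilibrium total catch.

Fishing fleet East's profit: π = x_{East}(379.4 − (x_{East} + x_{West})) − 83x_{East} − 1.5x_{East}².
∂π/∂x_{East} = 296.4 − 5x_{East} − x_{West} = 0, so x_{East} = 59.28 − 0.2x_{West}.
By symmetry x_{West} = x_{East}; substituting into the reaction function, 1.2x_{East} = 59.28 and x_{East} = 49.4.
Total catch: 49.4 + 49.4 = 98.8.

98.8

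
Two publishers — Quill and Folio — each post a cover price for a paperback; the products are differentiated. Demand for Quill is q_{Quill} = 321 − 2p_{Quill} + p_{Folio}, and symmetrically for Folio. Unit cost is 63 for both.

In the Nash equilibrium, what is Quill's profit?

Quill's profit: π = (p_{Quill} − 63)(321 − 2p_{Quill} + p_{Folio}).
∂π/∂p_{Quill} = 447 − 4p_{Quill} + p_{Folio} = 0 ⇒ p_{Quill} = 111.75 + 0.25p_{Folio}.
The game is symmetric, so in equilibrium p_{Folio} = p_{Quill}: the reaction function gives 0.75p_{Quill} = 111.75, hence p_{Quill} = 149.
q_{Quill} = 321 − 2·149 + 149 = 172.
Profit = (149 − 63)·172 = 14792.

14792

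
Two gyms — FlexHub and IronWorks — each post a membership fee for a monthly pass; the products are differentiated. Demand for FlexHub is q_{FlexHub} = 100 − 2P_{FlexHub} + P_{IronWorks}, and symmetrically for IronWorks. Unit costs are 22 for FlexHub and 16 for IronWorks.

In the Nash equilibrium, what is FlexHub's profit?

1270.08

FlexHub's profit: π = (P_{FlexHub} − 22)(100 − 2P_{FlexHub} + P_{IronWorks}).
∂π/∂P_{FlexHub} = 144 − 4P_{FlexHub} + P_{IronWorks} = 0 ⇒ P_{FlexHub} = 36 + 0.25P_{IronWorks}.
Similarly P_{IronWorks} = 33 + 0.25P_{FlexHub}.
Substituting the second reaction function into the first: P_{FlexHub} = 36 + 0.25(33 + 0.25P_{FlexHub}), which gives 0.9375P_{FlexHub} = 44.25 ⇒ P_{FlexHub} = 47.2.
Then P_{IronWorks} = 33 + 0.25·47.2 = 44.8.
q_{FlexHub} = 100 − 2·47.2 + 44.8 = 50.4.
Profit = (47.2 − 22)·50.4 = 1270.08.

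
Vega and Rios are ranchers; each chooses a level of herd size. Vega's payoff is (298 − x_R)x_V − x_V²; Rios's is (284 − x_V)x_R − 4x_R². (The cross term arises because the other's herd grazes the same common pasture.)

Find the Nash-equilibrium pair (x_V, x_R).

140, 18

Expanding Vega's payoff: 298x_V − x_Rx_V − x_V².
∂π/∂x_V = 298 − x_R − 2x_V = 0, so x_V = 149 − 0.5x_R.
Likewise for Rios: x_R = 35.5 − 0.125x_V.
Substituting the second reaction function into the first: x_V = 149 − 0.5(35.5 − 0.125x_V), which gives 0.9375x_V = 131.25 ⇒ x_V = 140.
Then x_R = 35.5 − 0.125·140 = 18.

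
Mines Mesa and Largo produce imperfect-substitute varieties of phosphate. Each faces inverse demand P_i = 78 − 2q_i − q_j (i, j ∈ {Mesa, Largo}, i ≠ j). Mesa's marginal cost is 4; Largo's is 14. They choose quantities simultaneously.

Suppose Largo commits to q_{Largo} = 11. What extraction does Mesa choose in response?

Mine Mesa's profit: π = q_{Mesa}(78 − 2q_{Mesa} − q_{Largo}) − 4q_{Mesa}.
∂π/∂q_{Mesa} = 74 − 4q_{Mesa} − q_{Largo} = 0 ⇒ q_{Mesa} = 18.5 − 0.25q_{Largo}.
At q_{Largo} = 11: q_{Mesa} = 18.5 − 0.25·11 = 15.75.

15.75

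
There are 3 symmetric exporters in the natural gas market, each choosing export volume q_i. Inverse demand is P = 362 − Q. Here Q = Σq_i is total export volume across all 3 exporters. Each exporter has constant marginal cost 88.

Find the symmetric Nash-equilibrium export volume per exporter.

68.5

A representative exporter's profit is π_i = q_i(362 − Q) − 88q_i, with Q = q_i + Σ_{j≠i} q_j.
First-order condition: 274 − 2q_i − Σ_{j≠i} q_j = 0.
With identical exporters, set every q_j = q: then 274 − 2q − 2q = 0, i.e. q = 274/4 = 68.5.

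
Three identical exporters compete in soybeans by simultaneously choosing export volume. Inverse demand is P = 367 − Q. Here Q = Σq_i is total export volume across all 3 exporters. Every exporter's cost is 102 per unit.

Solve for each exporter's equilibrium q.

66.25

A representative exporter's profit is π_i = q_i(367 − Q) − 102q_i, with Q = q_i + Σ_{j≠i} q_j.
First-order condition: 265 − 2q_i − Σ_{j≠i} q_j = 0.
In a symmetric equilibrium every exporter chooses the same q, so Σ_{j≠i} q_j = 2q. The condition becomes 265 − 4q = 0, giving q = 265/4 = 66.25.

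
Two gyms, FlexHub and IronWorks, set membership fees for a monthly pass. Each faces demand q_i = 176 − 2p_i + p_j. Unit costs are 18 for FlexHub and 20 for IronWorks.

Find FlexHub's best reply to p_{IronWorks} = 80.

FlexHub's profit: π = (p_{FlexHub} − 18)(176 − 2p_{FlexHub} + p_{IronWorks}).
∂π/∂p_{FlexHub} = 212 − 4p_{FlexHub} + p_{IronWorks} = 0 ⇒ p_{FlexHub} = 53 + 0.25p_{IronWorks}.
At p_{IronWorks} = 80: p_{FlexHub} = 53 + 0.25·80 = 73.

73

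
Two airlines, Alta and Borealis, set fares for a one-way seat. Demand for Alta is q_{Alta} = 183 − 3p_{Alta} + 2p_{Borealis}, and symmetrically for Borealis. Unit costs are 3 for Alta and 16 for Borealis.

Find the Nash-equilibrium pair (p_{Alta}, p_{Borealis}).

Alta's profit: π = (p_{Alta} − 3)(183 − 3p_{Alta} + 2p_{Borealis}).
∂π/∂p_{Alta} = 192 − 6p_{Alta} + 2p_{Borealis} = 0 ⇒ p_{Alta} = 32 + (1/3)p_{Borealis}.
Similarly p_{Borealis} = 38.5 + (1/3)p_{Alta}.
Substituting the second reaction function into the first: p_{Alta} = 32 + (1/3)(38.5 + (1/3)p_{Alta}), which gives (8/9)p_{Alta} = 269/6 ⇒ p_{Alta} = 50.4375.
Then p_{Borealis} = 38.5 + (1/3)·50.4375 = 55.3125.

50.4375, 55.3125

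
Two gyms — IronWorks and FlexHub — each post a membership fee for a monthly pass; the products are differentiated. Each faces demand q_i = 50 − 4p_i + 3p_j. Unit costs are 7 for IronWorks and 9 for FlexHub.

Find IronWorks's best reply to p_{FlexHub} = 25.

19.125

IronWorks's profit: π = (p_{IronWorks} − 7)(50 − 4p_{IronWorks} + 3p_{FlexHub}).
∂π/∂p_{IronWorks} = 78 − 8p_{IronWorks} + 3p_{FlexHub} = 0 ⇒ p_{IronWorks} = 9.75 + 0.375p_{FlexHub}.
At p_{FlexHub} = 25: p_{IronWorks} = 9.75 + 0.375·25 = 19.125.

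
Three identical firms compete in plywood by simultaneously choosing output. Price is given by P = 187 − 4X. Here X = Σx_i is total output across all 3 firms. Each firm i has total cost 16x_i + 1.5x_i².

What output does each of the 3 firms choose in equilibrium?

A representative firm's profit is π_i = x_i(187 − 4X) − 16x_i − 1.5x_i², with X = x_i + Σ_{j≠i} x_j.
First-order condition: 171 − 11x_i − 4Σ_{j≠i} x_j = 0.
Imposing symmetry (x_j = x for all j) turns Σ_{j≠i} x_j into 2x, so 171 = 19x and x = 9.

9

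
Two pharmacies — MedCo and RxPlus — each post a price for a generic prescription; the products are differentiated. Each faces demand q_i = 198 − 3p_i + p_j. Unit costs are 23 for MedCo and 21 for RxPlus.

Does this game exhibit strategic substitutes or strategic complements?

strategic complements

MedCo's profit: π = (p_{MedCo} − 23)(198 − 3p_{MedCo} + p_{RxPlus}).
∂π/∂p_{MedCo} = 267 − 6p_{MedCo} + p_{RxPlus} = 0 ⇒ p_{MedCo} = 44.5 + (1/6)p_{RxPlus}.
The best-response slope dp_{MedCo}/dp_{RxPlus} = 1/6 > 0: the reaction function is upward-sloping, so the choices are strategic complements.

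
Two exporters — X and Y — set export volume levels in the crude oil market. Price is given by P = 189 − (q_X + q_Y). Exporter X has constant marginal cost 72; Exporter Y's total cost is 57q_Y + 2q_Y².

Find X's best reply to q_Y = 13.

Exporter X's profit: π = q_X(189 − (q_X + q_Y)) − 72q_X.
∂π/∂q_X = 117 − 2q_X − q_Y = 0, so q_X = 58.5 − 0.5q_Y.
At q_Y = 13: q_X = 58.5 − 0.5·13 = 52.

52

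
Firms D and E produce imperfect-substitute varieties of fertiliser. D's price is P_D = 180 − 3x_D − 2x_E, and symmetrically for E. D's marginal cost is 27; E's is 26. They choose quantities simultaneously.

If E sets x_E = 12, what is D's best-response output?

Firm D's profit: π = x_D(180 − 3x_D − 2x_E) − 27x_D.
∂π/∂x_D = 153 − 6x_D − 2x_E = 0 ⇒ x_D = 25.5 − (1/3)x_E.
At x_E = 12: x_D = 25.5 − (1/3)·12 = 21.5.

21.5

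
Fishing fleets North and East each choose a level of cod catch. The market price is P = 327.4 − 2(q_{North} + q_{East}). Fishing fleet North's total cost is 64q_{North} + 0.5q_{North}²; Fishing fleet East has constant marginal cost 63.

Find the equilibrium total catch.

82.5

Fishing fleet North's profit: π = q_{North}(327.4 − 2(q_{North} + q_{East})) − 64q_{North} − 0.5q_{North}².
∂π/∂q_{North} = 263.4 − 5q_{North} − 2q_{East} = 0, so q_{North} = 52.68 − 0.4q_{East}.
For East: ∂π/∂q_{East} = 264.4 − 4q_{East} − 2q_{North} = 0 ⇒ q_{East} = 66.1 − 0.5q_{North}.
Substituting the second reaction function into the first: q_{North} = 52.68 − 0.4(66.1 − 0.5q_{North}), which gives 0.8q_{North} = 26.24 ⇒ q_{North} = 32.8.
Then q_{East} = 66.1 − 0.5·32.8 = 49.7.
Total catch: 32.8 + 49.7 = 82.5.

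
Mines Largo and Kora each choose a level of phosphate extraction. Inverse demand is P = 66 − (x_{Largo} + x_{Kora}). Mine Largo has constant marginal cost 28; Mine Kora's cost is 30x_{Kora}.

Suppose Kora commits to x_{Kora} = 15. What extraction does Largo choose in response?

Mine Largo's profit: π = x_{Largo}(66 − (x_{Largo} + x_{Kora})) − 28x_{Largo}.
∂π/∂x_{Largo} = 38 − 2x_{Largo} − x_{Kora} = 0, so x_{Largo} = 19 − 0.5x_{Kora}.
At x_{Kora} = 15: x_{Largo} = 19 − 0.5·15 = 11.5.

11.5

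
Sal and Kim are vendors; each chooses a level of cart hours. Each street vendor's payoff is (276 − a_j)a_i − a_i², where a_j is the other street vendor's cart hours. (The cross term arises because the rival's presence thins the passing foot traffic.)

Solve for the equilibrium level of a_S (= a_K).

92

Sal's payoff is (276 − a_K)a_S − a_S².
∂π/∂a_S = 276 − a_K − 2a_S = 0, so a_S = 138 − 0.5a_K.
By symmetry a_K = a_S; substituting into the reaction function, 1.5a_S = 138 and a_S = 92.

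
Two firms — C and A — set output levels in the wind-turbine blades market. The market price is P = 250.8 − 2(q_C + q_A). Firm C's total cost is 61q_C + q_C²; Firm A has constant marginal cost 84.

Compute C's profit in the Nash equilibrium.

1358.5152

Firm C's profit: π = q_C(250.8 − 2(q_C + q_A)) − 61q_C − q_C².
∂π/∂q_C = 189.8 − 6q_C − 2q_A = 0, so q_C = 949/30 − (1/3)q_A.
For A: ∂π/∂q_A = 166.8 − 4q_A − 2q_C = 0 ⇒ q_A = 41.7 − 0.5q_C.
Substituting the second reaction function into the first: q_C = 949/30 − (1/3)(41.7 − 0.5q_C), which gives (5/6)q_C = 266/15 ⇒ q_C = 21.28.
Then q_A = 41.7 − 0.5·21.28 = 31.06.
Price P = 250.8 − 2·52.34 = 146.12.
C's profit: (146.12 − 61)·21.28 − (21.28)² = 1358.5152.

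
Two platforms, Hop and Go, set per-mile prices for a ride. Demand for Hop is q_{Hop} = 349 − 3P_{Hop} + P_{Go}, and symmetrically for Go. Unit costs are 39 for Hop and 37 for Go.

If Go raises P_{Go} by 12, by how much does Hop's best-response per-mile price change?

2

Hop's profit: π = (P_{Hop} − 39)(349 − 3P_{Hop} + P_{Go}).
∂π/∂P_{Hop} = 466 − 6P_{Hop} + P_{Go} = 0 ⇒ P_{Hop} = 233/3 + (1/6)P_{Go}.
The reaction-function slope is 1/6, so a 12-unit rise in P_{Go} moves P_{Hop} by 1/6 × 12 = 2. Hop's best response rises — the actions are strategic complements.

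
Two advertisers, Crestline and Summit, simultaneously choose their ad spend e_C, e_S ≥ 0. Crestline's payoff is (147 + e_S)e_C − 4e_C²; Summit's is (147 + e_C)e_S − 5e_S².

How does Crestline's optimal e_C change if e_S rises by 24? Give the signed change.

Expanding Crestline's payoff: 147e_C + e_Se_C − 4e_C².
∂π/∂e_C = 147 + e_S − 8e_C = 0, so e_C = 18.375 + 0.125e_S.
The reaction-function slope is 0.125, so a 24-unit rise in e_S moves e_C by 0.125 × 24 = 3. Crestline's best response rises — the actions are strategic complements.

3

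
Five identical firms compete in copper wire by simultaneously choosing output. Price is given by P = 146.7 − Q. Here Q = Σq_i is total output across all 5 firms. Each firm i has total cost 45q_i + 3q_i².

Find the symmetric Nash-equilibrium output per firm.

8.475

A representative firm's profit is π_i = q_i(146.7 − Q) − 45q_i − 3q_i², with Q = q_i + Σ_{j≠i} q_j.
First-order condition: 101.7 − 8q_i − Σ_{j≠i} q_j = 0.
Imposing symmetry (q_j = q for all j) turns Σ_{j≠i} q_j into 4q, so 101.7 = 12q and q = 8.475.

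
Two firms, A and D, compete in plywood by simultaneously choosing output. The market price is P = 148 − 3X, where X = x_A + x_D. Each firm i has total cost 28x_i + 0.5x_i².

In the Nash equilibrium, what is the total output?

Firm A's profit: π = x_A(148 − 3(x_A + x_D)) − 28x_A − 0.5x_A².
∂π/∂x_A = 120 − 7x_A − 3x_D = 0, so x_A = 120/7 − (3/7)x_D.
Setting x_A = x_D in the reaction function: x_A = 120/7 − (3/7)x_A, so x_A = (120/7) / (10/7) = 12.
Total output: 12 + 12 = 24.

24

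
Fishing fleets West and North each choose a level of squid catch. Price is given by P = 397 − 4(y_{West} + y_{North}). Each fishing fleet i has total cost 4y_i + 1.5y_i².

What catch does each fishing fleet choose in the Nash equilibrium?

26.2

Fishing fleet West's profit: π = y_{West}(397 − 4(y_{West} + y_{North})) − 4y_{West} − 1.5y_{West}².
∂π/∂y_{West} = 393 − 11y_{West} − 4y_{North} = 0, so y_{West} = 393/11 − (4/11)y_{North}.
By symmetry y_{North} = y_{West}; substituting into the reaction function, (15/11)y_{West} = 393/11 and y_{West} = 26.2.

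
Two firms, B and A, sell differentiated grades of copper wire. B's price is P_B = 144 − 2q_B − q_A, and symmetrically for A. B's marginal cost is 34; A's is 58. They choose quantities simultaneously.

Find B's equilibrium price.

Firm B's profit: π = q_B(144 − 2q_B − q_A) − 34q_B.
∂π/∂q_B = 110 − 4q_B − q_A = 0 ⇒ q_B = 27.5 − 0.25q_A.
Similarly q_A = 21.5 − 0.25q_B.
Substituting the second reaction function into the first: q_B = 27.5 − 0.25(21.5 − 0.25q_B), which gives 0.9375q_B = 22.125 ⇒ q_B = 23.6.
Then q_A = 21.5 − 0.25·23.6 = 15.6.
P_B = 144 − 2·23.6 − 15.6 = 81.2.

81.2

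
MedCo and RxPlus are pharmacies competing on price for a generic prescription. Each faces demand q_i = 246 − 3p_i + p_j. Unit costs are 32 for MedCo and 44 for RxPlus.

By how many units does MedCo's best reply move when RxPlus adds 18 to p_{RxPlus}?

MedCo's profit: π = (p_{MedCo} − 32)(246 − 3p_{MedCo} + p_{RxPlus}).
∂π/∂p_{MedCo} = 342 − 6p_{MedCo} + p_{RxPlus} = 0 ⇒ p_{MedCo} = 57 + (1/6)p_{RxPlus}.
The reaction-function slope is 1/6, so an 18-unit rise in p_{RxPlus} moves p_{MedCo} by 1/6 × 18 = 3. MedCo's best response rises — the actions are strategic complements.

3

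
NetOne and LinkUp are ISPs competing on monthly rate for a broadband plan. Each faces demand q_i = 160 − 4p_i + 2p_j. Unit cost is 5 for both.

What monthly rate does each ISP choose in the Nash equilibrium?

30

NetOne's profit: π = (p_{NetOne} − 5)(160 − 4p_{NetOne} + 2p_{LinkUp}).
∂π/∂p_{NetOne} = 180 − 8p_{NetOne} + 2p_{LinkUp} = 0 ⇒ p_{NetOne} = 22.5 + 0.25p_{LinkUp}.
Setting p_{NetOne} = p_{LinkUp} in the reaction function: p_{NetOne} = 22.5 + 0.25p_{NetOne}, so p_{NetOne} = 22.5 / 0.75 = 30.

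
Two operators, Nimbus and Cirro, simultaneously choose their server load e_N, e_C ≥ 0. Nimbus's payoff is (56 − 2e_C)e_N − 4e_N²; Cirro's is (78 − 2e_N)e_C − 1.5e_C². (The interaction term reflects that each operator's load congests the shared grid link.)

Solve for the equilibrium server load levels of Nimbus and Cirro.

0.6, 25.6

Expanding Nimbus's payoff: 56e_N − 2e_Ce_N − 4e_N².
∂π/∂e_N = 56 − 2e_C − 8e_N = 0, so e_N = 7 − 0.25e_C.
Likewise for Cirro: e_C = 26 − (2/3)e_N.
Plugging e_C into Nimbus's best response: e_N = 7 − 0.25(26 − (2/3)e_N) ⇒ (5/6)e_N = 0.5, so e_N = 0.6.
Then e_C = 26 − (2/3)·0.6 = 25.6.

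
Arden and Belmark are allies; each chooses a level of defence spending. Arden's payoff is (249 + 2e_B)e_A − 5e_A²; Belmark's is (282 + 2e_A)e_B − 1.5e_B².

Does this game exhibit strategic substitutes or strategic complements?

strategic complements

Expanding Arden's payoff: 249e_A + 2e_Be_A − 5e_A².
∂π/∂e_A = 249 + 2e_B − 10e_A = 0, so e_A = 24.9 + 0.2e_B.
The best-response slope de_A/de_B = 0.2 > 0: the reaction function is upward-sloping, so the choices are strategic complements.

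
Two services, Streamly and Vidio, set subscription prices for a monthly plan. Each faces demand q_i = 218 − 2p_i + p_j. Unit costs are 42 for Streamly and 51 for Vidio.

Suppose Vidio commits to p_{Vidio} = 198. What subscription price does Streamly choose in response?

125

Streamly's profit: π = (p_{Streamly} − 42)(218 − 2p_{Streamly} + p_{Vidio}).
∂π/∂p_{Streamly} = 302 − 4p_{Streamly} + p_{Vidio} = 0 ⇒ p_{Streamly} = 75.5 + 0.25p_{Vidio}.
At p_{Vidio} = 198: p_{Streamly} = 75.5 + 0.25·198 = 125.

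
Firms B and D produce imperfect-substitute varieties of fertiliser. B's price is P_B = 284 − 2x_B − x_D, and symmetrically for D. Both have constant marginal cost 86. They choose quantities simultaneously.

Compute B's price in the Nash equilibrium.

Firm B's profit: π = x_B(284 − 2x_B − x_D) − 86x_B.
∂π/∂x_B = 198 − 4x_B − x_D = 0 ⇒ x_B = 49.5 − 0.25x_D.
By symmetry x_D = x_B; substituting into the reaction function, 1.25x_B = 49.5 and x_B = 39.6.
P_B = 284 − 2·39.6 − 39.6 = 165.2.

165.2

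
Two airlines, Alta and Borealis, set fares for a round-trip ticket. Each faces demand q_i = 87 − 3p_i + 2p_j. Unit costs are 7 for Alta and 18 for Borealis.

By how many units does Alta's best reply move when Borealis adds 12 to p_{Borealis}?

4

Alta's profit: π = (p_{Alta} − 7)(87 − 3p_{Alta} + 2p_{Borealis}).
∂π/∂p_{Alta} = 108 − 6p_{Alta} + 2p_{Borealis} = 0 ⇒ p_{Alta} = 18 + (1/3)p_{Borealis}.
The reaction-function slope is 1/3, so a 12-unit rise in p_{Borealis} moves p_{Alta} by 1/3 × 12 = 4. Alta's best response rises — the actions are strategic complements.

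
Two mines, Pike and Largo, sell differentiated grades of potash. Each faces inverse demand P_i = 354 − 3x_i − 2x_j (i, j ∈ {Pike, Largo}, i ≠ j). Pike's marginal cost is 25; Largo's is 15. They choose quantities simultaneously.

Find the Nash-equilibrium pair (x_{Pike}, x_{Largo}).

Mine Pike's profit: π = x_{Pike}(354 − 3x_{Pike} − 2x_{Largo}) − 25x_{Pike}.
∂π/∂x_{Pike} = 329 − 6x_{Pike} − 2x_{Largo} = 0 ⇒ x_{Pike} = 329/6 − (1/3)x_{Largo}.
Similarly x_{Largo} = 56.5 − (1/3)x_{Pike}.
Plugging x_{Largo} into Pike's best response: x_{Pike} = 329/6 − (1/3)(56.5 − (1/3)x_{Pike}) ⇒ (8/9)x_{Pike} = 36, so x_{Pike} = 40.5.
Then x_{Largo} = 56.5 − (1/3)·40.5 = 43.

40.5, 43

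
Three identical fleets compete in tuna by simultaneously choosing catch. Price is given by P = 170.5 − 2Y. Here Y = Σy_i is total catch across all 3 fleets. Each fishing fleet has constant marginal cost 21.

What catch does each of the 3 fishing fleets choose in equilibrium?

A representative fishing fleet's profit is π_i = y_i(170.5 − 2Y) − 21y_i, with Y = y_i + Σ_{j≠i} y_j.
First-order condition: 149.5 − 4y_i − 2Σ_{j≠i} y_j = 0.
With identical fishing fleets, set every y_j = y: then 149.5 − 4y − 4y = 0, i.e. y = 149.5/8 = 18.6875.

18.6875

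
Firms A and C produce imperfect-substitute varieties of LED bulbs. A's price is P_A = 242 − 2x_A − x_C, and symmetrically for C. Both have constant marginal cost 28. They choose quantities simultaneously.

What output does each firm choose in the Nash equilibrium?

Firm A's profit: π = x_A(242 − 2x_A − x_C) − 28x_A.
∂π/∂x_A = 214 − 4x_A − x_C = 0 ⇒ x_A = 53.5 − 0.25x_C.
By symmetry x_C = x_A; substituting into the reaction function, 1.25x_A = 53.5 and x_A = 42.8.

42.8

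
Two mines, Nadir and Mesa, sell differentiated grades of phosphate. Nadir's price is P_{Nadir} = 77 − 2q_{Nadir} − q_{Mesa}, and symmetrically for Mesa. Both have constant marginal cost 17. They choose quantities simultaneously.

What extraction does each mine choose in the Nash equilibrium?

Mine Nadir's profit: π = q_{Nadir}(77 − 2q_{Nadir} − q_{Mesa}) − 17q_{Nadir}.
∂π/∂q_{Nadir} = 60 − 4q_{Nadir} − q_{Mesa} = 0 ⇒ q_{Nadir} = 15 − 0.25q_{Mesa}.
Setting q_{Nadir} = q_{Mesa} in the reaction function: q_{Nadir} = 15 − 0.25q_{Nadir}, so q_{Nadir} = 15 / 1.25 = 12.

12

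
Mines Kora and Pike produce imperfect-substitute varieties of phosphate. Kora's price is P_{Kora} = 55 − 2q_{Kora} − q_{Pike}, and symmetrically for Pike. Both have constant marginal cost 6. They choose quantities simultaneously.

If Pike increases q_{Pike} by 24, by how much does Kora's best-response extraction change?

Mine Kora's profit: π = q_{Kora}(55 − 2q_{Kora} − q_{Pike}) − 6q_{Kora}.
∂π/∂q_{Kora} = 49 − 4q_{Kora} − q_{Pike} = 0 ⇒ q_{Kora} = 12.25 − 0.25q_{Pike}.
The reaction-function slope is −0.25, so a 24-unit rise in q_{Pike} moves q_{Kora} by −0.25 × 24 = −6. Kora's best response falls — the actions are strategic substitutes.

-6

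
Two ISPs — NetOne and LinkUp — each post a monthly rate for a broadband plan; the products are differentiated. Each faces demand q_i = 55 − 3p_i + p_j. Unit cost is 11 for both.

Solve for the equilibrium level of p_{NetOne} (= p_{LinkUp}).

17.6

NetOne's profit: π = (p_{NetOne} − 11)(55 − 3p_{NetOne} + p_{LinkUp}).
∂π/∂p_{NetOne} = 88 − 6p_{NetOne} + p_{LinkUp} = 0 ⇒ p_{NetOne} = 44/3 + (1/6)p_{LinkUp}.
Setting p_{NetOne} = p_{LinkUp} in the reaction function: p_{NetOne} = 44/3 + (1/6)p_{NetOne}, so p_{NetOne} = (44/3) / (5/6) = 17.6.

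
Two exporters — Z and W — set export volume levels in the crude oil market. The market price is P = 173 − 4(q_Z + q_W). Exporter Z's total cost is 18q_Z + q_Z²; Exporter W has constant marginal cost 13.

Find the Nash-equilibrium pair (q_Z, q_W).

Exporter Z's profit: π = q_Z(173 − 4(q_Z + q_W)) − 18q_Z − q_Z².
∂π/∂q_Z = 155 − 10q_Z − 4q_W = 0, so q_Z = 15.5 − 0.4q_W.
For W: ∂π/∂q_W = 160 − 8q_W − 4q_Z = 0 ⇒ q_W = 20 − 0.5q_Z.
Solving the two reaction functions simultaneously: (1 − (−0.4)(−0.5))q_Z = 15.5 − 0.4·20, so 0.8q_Z = 7.5 and q_Z = 9.375.
Then q_W = 20 − 0.5·9.375 = 15.3125.

9.375, 15.3125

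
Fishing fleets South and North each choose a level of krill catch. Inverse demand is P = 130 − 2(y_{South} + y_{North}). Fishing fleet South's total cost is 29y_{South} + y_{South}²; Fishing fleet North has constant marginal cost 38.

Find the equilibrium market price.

73

Fishing fleet South's profit: π = y_{South}(130 − 2(y_{South} + y_{North})) − 29y_{South} − y_{South}².
∂π/∂y_{South} = 101 − 6y_{South} − 2y_{North} = 0, so y_{South} = 101/6 − (1/3)y_{North}.
For North: ∂π/∂y_{North} = 92 − 4y_{North} − 2y_{South} = 0 ⇒ y_{North} = 23 − 0.5y_{South}.
Substituting the second reaction function into the first: y_{South} = 101/6 − (1/3)(23 − 0.5y_{South}), which gives (5/6)y_{South} = 55/6 ⇒ y_{South} = 11.
Then y_{North} = 23 − 0.5·11 = 17.5.
Equilibrium price: P = 130 − 2·28.5 = 73.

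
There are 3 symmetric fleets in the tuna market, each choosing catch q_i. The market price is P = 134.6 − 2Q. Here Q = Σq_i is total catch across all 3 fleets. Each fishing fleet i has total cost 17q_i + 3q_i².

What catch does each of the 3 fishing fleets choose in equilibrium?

8.4

A representative fishing fleet's profit is π_i = q_i(134.6 − 2Q) − 17q_i − 3q_i², with Q = q_i + Σ_{j≠i} q_j.
First-order condition: 117.6 − 10q_i − 2Σ_{j≠i} q_j = 0.
With identical fishing fleets, set every q_j = q: then 117.6 − 10q − 4q = 0, i.e. q = 117.6/14 = 8.4.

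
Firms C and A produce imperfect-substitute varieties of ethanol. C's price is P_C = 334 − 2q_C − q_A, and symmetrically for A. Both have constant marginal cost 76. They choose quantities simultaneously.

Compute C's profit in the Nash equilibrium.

Firm C's profit: π = q_C(334 − 2q_C − q_A) − 76q_C.
∂π/∂q_C = 258 − 4q_C − q_A = 0 ⇒ q_C = 64.5 − 0.25q_A.
The game is symmetric, so in equilibrium q_A = q_C: the reaction function gives 1.25q_C = 64.5, hence q_C = 51.6.
P_C = 334 − 2·51.6 − 51.6 = 179.2.
Profit = (179.2 − 76)·51.6 = 5325.12.

5325.12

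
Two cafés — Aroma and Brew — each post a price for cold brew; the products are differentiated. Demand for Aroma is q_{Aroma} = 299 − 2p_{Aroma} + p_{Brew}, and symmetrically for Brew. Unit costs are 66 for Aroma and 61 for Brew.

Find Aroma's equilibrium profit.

Aroma's profit: π = (p_{Aroma} − 66)(299 − 2p_{Aroma} + p_{Brew}).
∂π/∂p_{Aroma} = 431 − 4p_{Aroma} + p_{Brew} = 0 ⇒ p_{Aroma} = 107.75 + 0.25p_{Brew}.
Similarly p_{Brew} = 105.25 + 0.25p_{Aroma}.
Substituting the second reaction function into the first: p_{Aroma} = 107.75 + 0.25(105.25 + 0.25p_{Aroma}), which gives 0.9375p_{Aroma} = 134.0625 ⇒ p_{Aroma} = 143.
Then p_{Brew} = 105.25 + 0.25·143 = 141.
q_{Aroma} = 299 − 2·143 + 141 = 154.
Profit = (143 − 66)·154 = 11858.

11858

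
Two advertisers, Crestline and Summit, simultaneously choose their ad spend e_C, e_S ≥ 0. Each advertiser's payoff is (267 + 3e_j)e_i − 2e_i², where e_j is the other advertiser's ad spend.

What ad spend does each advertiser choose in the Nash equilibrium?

267

Crestline's payoff is (267 + 3e_S)e_C − 2e_C².
∂π/∂e_C = 267 + 3e_S − 4e_C = 0, so e_C = 66.75 + 0.75e_S.
By symmetry e_S = e_C; substituting into the reaction function, 0.25e_C = 66.75 and e_C = 267.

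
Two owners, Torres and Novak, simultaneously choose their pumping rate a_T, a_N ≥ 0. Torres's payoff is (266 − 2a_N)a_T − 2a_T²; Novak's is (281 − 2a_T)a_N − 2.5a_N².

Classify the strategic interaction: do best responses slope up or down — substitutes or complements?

strategic substitutes

Expanding Torres's payoff: 266a_T − 2a_Na_T − 2a_T².
∂π/∂a_T = 266 − 2a_N − 4a_T = 0, so a_T = 66.5 − 0.5a_N.
The best-response slope da_T/da_N = −0.5 < 0: the reaction function is downward-sloping, so the choices are strategic substitutes.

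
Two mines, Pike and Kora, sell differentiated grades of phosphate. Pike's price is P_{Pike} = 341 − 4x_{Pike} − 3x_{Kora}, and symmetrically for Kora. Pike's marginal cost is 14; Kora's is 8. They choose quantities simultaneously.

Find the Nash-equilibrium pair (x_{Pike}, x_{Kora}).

29.4, 30.6

Mine Pike's profit: π = x_{Pike}(341 − 4x_{Pike} − 3x_{Kora}) − 14x_{Pike}.
∂π/∂x_{Pike} = 327 − 8x_{Pike} − 3x_{Kora} = 0 ⇒ x_{Pike} = 40.875 − 0.375x_{Kora}.
Similarly x_{Kora} = 41.625 − 0.375x_{Pike}.
Substituting the second reaction function into the first: x_{Pike} = 40.875 − 0.375(41.625 − 0.375x_{Pike}), which gives (55/64)x_{Pike} = 1617/64 ⇒ x_{Pike} = 29.4.
Then x_{Kora} = 41.625 − 0.375·29.4 = 30.6.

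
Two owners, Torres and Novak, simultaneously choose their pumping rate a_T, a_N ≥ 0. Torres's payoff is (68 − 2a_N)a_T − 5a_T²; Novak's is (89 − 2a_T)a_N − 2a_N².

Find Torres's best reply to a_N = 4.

Expanding Torres's payoff: 68a_T − 2a_Na_T − 5a_T².
∂π/∂a_T = 68 − 2a_N − 10a_T = 0, so a_T = 6.8 − 0.2a_N.
At a_N = 4: a_T = 6.8 − 0.2·4 = 6.

6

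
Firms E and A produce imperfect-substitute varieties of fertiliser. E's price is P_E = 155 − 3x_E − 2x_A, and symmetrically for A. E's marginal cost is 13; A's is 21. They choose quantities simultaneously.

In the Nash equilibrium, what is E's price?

Firm E's profit: π = x_E(155 − 3x_E − 2x_A) − 13x_E.
∂π/∂x_E = 142 − 6x_E − 2x_A = 0 ⇒ x_E = 71/3 − (1/3)x_A.
Similarly x_A = 67/3 − (1/3)x_E.
Plugging x_A into E's best response: x_E = 71/3 − (1/3)(67/3 − (1/3)x_E) ⇒ (8/9)x_E = 146/9, so x_E = 18.25.
Then x_A = 67/3 − (1/3)·18.25 = 16.25.
P_E = 155 − 3·18.25 − 2·16.25 = 67.75.

67.75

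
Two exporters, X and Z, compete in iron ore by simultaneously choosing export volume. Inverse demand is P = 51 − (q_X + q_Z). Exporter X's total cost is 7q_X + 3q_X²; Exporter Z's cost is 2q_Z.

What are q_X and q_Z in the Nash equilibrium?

Exporter X's profit: π = q_X(51 − (q_X + q_Z)) − 7q_X − 3q_X².
∂π/∂q_X = 44 − 8q_X − q_Z = 0, so q_X = 5.5 − 0.125q_Z.
For Z: ∂π/∂q_Z = 49 − 2q_Z − q_X = 0 ⇒ q_Z = 24.5 − 0.5q_X.
Substituting the second reaction function into the first: q_X = 5.5 − 0.125(24.5 − 0.5q_X), which gives 0.9375q_X = 2.4375 ⇒ q_X = 2.6.
Then q_Z = 24.5 − 0.5·2.6 = 23.2.

2.6, 23.2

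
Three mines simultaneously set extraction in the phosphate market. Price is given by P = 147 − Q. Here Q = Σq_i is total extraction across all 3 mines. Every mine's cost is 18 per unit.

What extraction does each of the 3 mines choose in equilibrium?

32.25

A representative mine's profit is π_i = q_i(147 − Q) − 18q_i, with Q = q_i + Σ_{j≠i} q_j.
First-order condition: 129 − 2q_i − Σ_{j≠i} q_j = 0.
Imposing symmetry (q_j = q for all j) turns Σ_{j≠i} q_j into 2q, so 129 = 4q and q = 32.25.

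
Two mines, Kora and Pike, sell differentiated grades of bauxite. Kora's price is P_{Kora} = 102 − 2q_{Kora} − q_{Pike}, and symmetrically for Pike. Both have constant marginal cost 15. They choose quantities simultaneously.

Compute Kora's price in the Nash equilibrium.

49.8

Mine Kora's profit: π = q_{Kora}(102 − 2q_{Kora} − q_{Pike}) − 15q_{Kora}.
∂π/∂q_{Kora} = 87 − 4q_{Kora} − q_{Pike} = 0 ⇒ q_{Kora} = 21.75 − 0.25q_{Pike}.
Setting q_{Kora} = q_{Pike} in the reaction function: q_{Kora} = 21.75 − 0.25q_{Kora}, so q_{Kora} = 21.75 / 1.25 = 17.4.
P_{Kora} = 102 − 2·17.4 − 17.4 = 49.8.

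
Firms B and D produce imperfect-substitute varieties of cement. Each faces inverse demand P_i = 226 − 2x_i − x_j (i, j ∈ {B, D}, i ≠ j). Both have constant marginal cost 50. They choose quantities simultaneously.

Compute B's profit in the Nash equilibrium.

2478.08

Firm B's profit: π = x_B(226 − 2x_B − x_D) − 50x_B.
∂π/∂x_B = 176 − 4x_B − x_D = 0 ⇒ x_B = 44 − 0.25x_D.
Setting x_B = x_D in the reaction function: x_B = 44 − 0.25x_B, so x_B = 44 / 1.25 = 35.2.
P_B = 226 − 2·35.2 − 35.2 = 120.4.
Profit = (120.4 − 50)·35.2 = 2478.08.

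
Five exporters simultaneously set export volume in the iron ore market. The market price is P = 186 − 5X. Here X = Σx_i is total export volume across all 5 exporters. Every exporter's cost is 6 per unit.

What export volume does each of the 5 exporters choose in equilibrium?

6

A representative exporter's profit is π_i = x_i(186 − 5X) − 6x_i, with X = x_i + Σ_{j≠i} x_j.
First-order condition: 180 − 10x_i − 5Σ_{j≠i} x_j = 0.
With identical exporters, set every x_j = x: then 180 − 10x − 20x = 0, i.e. x = 180/30 = 6.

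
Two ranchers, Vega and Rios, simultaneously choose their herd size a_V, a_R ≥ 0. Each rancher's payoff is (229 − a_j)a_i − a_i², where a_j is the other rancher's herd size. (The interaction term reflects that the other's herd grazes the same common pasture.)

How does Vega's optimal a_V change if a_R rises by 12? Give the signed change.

-6

Vega's payoff is (229 − a_R)a_V − a_V².
∂π/∂a_V = 229 − a_R − 2a_V = 0, so a_V = 114.5 − 0.5a_R.
The reaction-function slope is −0.5, so a 12-unit rise in a_R moves a_V by −0.5 × 12 = −6. Vega's best response falls — the actions are strategic substitutes.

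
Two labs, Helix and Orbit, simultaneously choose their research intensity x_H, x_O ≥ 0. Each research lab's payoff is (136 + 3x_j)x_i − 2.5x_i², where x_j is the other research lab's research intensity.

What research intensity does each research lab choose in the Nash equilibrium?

68

Helix's payoff is (136 + 3x_O)x_H − 2.5x_H².
∂π/∂x_H = 136 + 3x_O − 5x_H = 0, so x_H = 27.2 + 0.6x_O.
Setting x_H = x_O in the reaction function: x_H = 27.2 + 0.6x_H, so x_H = 27.2 / 0.4 = 68.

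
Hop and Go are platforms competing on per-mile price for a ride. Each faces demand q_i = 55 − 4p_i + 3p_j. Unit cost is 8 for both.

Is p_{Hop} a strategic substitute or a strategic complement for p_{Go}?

strategic complements

Hop's profit: π = (p_{Hop} − 8)(55 − 4p_{Hop} + 3p_{Go}).
∂π/∂p_{Hop} = 87 − 8p_{Hop} + 3p_{Go} = 0 ⇒ p_{Hop} = 10.875 + 0.375p_{Go}.
The best-response slope dp_{Hop}/dp_{Go} = 0.375 > 0: the reaction function is upward-sloping, so the choices are strategic complements.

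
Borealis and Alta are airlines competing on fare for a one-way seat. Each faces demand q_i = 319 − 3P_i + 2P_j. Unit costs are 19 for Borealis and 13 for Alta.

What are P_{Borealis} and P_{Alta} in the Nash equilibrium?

92.875, 90.625

Borealis's profit: π = (P_{Borealis} − 19)(319 − 3P_{Borealis} + 2P_{Alta}).
∂π/∂P_{Borealis} = 376 − 6P_{Borealis} + 2P_{Alta} = 0 ⇒ P_{Borealis} = 188/3 + (1/3)P_{Alta}.
Similarly P_{Alta} = 179/3 + (1/3)P_{Borealis}.
Solving the two reaction functions simultaneously: (1 − (1/3)(1/3))P_{Borealis} = 188/3 + (1/3)·(179/3), so (8/9)P_{Borealis} = 743/9 and P_{Borealis} = 92.875.
Then P_{Alta} = 179/3 + (1/3)·92.875 = 90.625.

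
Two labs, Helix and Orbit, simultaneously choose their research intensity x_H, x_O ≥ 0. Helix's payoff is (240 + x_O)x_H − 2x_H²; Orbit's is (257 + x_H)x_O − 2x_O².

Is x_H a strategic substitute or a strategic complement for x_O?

strategic complements

Expanding Helix's payoff: 240x_H + x_Ox_H − 2x_H².
∂π/∂x_H = 240 + x_O − 4x_H = 0, so x_H = 60 + 0.25x_O.
The best-response slope dx_H/dx_O = 0.25 > 0: the reaction function is upward-sloping, so the choices are strategic complements.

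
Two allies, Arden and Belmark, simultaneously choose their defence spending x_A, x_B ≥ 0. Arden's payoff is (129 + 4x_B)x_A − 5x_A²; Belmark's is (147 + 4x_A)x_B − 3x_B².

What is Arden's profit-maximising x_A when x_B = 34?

Expanding Arden's payoff: 129x_A + 4x_Bx_A − 5x_A².
∂π/∂x_A = 129 + 4x_B − 10x_A = 0, so x_A = 12.9 + 0.4x_B.
At x_B = 34: x_A = 12.9 + 0.4·34 = 26.5.

26.5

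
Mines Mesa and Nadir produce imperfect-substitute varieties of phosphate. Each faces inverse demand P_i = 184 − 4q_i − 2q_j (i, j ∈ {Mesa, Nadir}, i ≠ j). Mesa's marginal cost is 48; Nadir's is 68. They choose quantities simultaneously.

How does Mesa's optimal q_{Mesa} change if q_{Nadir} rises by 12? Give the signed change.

Mine Mesa's profit: π = q_{Mesa}(184 − 4q_{Mesa} − 2q_{Nadir}) − 48q_{Mesa}.
∂π/∂q_{Mesa} = 136 − 8q_{Mesa} − 2q_{Nadir} = 0 ⇒ q_{Mesa} = 17 − 0.25q_{Nadir}.
The reaction-function slope is −0.25, so a 12-unit rise in q_{Nadir} moves q_{Mesa} by −0.25 × 12 = −3. Mesa's best response falls — the actions are strategic substitutes.

-3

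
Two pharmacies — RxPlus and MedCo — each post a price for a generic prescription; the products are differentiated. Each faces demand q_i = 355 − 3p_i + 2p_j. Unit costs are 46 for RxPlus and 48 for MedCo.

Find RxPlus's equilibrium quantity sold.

232.875

RxPlus's profit: π = (p_{RxPlus} − 46)(355 − 3p_{RxPlus} + 2p_{MedCo}).
∂π/∂p_{RxPlus} = 493 − 6p_{RxPlus} + 2p_{MedCo} = 0 ⇒ p_{RxPlus} = 493/6 + (1/3)p_{MedCo}.
Similarly p_{MedCo} = 499/6 + (1/3)p_{RxPlus}.
Substituting the second reaction function into the first: p_{RxPlus} = 493/6 + (1/3)(499/6 + (1/3)p_{RxPlus}), which gives (8/9)p_{RxPlus} = 989/9 ⇒ p_{RxPlus} = 123.625.
Then p_{MedCo} = 499/6 + (1/3)·123.625 = 124.375.
q_{RxPlus} = 355 − 3·123.625 + 2·124.375 = 232.875.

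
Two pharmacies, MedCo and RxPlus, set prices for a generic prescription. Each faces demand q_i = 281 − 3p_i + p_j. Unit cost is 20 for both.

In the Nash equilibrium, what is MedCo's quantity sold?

MedCo's profit: π = (p_{MedCo} − 20)(281 − 3p_{MedCo} + p_{RxPlus}).
∂π/∂p_{MedCo} = 341 − 6p_{MedCo} + p_{RxPlus} = 0 ⇒ p_{MedCo} = 341/6 + (1/6)p_{RxPlus}.
The game is symmetric, so in equilibrium p_{RxPlus} = p_{MedCo}: the reaction function gives (5/6)p_{MedCo} = 341/6, hence p_{MedCo} = 68.2.
q_{MedCo} = 281 − 3·68.2 + 68.2 = 144.6.

144.6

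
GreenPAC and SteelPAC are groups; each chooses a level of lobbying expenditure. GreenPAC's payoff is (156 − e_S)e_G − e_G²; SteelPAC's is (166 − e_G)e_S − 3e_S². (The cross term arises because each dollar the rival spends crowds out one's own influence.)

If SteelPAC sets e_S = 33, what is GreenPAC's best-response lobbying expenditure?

Expanding GreenPAC's payoff: 156e_G − e_Se_G − e_G².
∂π/∂e_G = 156 − e_S − 2e_G = 0, so e_G = 78 − 0.5e_S.
At e_S = 33: e_G = 78 − 0.5·33 = 61.5.

61.5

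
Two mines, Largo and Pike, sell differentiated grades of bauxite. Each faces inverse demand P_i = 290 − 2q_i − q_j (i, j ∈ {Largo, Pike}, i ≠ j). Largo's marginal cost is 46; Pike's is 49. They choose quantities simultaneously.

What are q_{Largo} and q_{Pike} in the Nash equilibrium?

49, 48

Mine Largo's profit: π = q_{Largo}(290 − 2q_{Largo} − q_{Pike}) − 46q_{Largo}.
∂π/∂q_{Largo} = 244 − 4q_{Largo} − q_{Pike} = 0 ⇒ q_{Largo} = 61 − 0.25q_{Pike}.
Similarly q_{Pike} = 60.25 − 0.25q_{Largo}.
Substituting the second reaction function into the first: q_{Largo} = 61 − 0.25(60.25 − 0.25q_{Largo}), which gives 0.9375q_{Largo} = 45.9375 ⇒ q_{Largo} = 49.
Then q_{Pike} = 60.25 − 0.25·49 = 48.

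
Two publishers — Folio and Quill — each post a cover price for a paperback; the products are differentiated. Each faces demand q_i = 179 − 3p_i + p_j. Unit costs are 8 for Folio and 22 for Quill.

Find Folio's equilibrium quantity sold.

101.4

Folio's profit: π = (p_{Folio} − 8)(179 − 3p_{Folio} + p_{Quill}).
∂π/∂p_{Folio} = 203 − 6p_{Folio} + p_{Quill} = 0 ⇒ p_{Folio} = 203/6 + (1/6)p_{Quill}.
Similarly p_{Quill} = 245/6 + (1/6)p_{Folio}.
Substituting the second reaction function into the first: p_{Folio} = 203/6 + (1/6)(245/6 + (1/6)p_{Folio}), which gives (35/36)p_{Folio} = 1463/36 ⇒ p_{Folio} = 41.8.
Then p_{Quill} = 245/6 + (1/6)·41.8 = 47.8.
q_{Folio} = 179 − 3·41.8 + 47.8 = 101.4.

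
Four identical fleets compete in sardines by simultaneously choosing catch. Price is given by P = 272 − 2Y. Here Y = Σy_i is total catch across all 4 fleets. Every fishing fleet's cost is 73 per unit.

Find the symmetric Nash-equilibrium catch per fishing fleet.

19.9

A representative fishing fleet's profit is π_i = y_i(272 − 2Y) − 73y_i, with Y = y_i + Σ_{j≠i} y_j.
First-order condition: 199 − 4y_i − 2Σ_{j≠i} y_j = 0.
Imposing symmetry (y_j = y for all j) turns Σ_{j≠i} y_j into 3y, so 199 = 10y and y = 19.9.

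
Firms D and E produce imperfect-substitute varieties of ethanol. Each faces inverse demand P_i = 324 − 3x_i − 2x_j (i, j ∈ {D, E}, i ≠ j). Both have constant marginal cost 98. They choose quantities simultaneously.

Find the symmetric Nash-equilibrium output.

28.25

Firm D's profit: π = x_D(324 − 3x_D − 2x_E) − 98x_D.
∂π/∂x_D = 226 − 6x_D − 2x_E = 0 ⇒ x_D = 113/3 − (1/3)x_E.
Setting x_D = x_E in the reaction function: x_D = 113/3 − (1/3)x_D, so x_D = (113/3) / (4/3) = 28.25.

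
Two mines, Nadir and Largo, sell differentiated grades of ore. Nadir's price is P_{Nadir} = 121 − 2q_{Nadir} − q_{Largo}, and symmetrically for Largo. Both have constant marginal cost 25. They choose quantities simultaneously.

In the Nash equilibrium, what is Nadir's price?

Mine Nadir's profit: π = q_{Nadir}(121 − 2q_{Nadir} − q_{Largo}) − 25q_{Nadir}.
∂π/∂q_{Nadir} = 96 − 4q_{Nadir} − q_{Largo} = 0 ⇒ q_{Nadir} = 24 − 0.25q_{Largo}.
The game is symmetric, so in equilibrium q_{Largo} = q_{Nadir}: the reaction function gives 1.25q_{Nadir} = 24, hence q_{Nadir} = 19.2.
P_{Nadir} = 121 − 2·19.2 − 19.2 = 63.4.

63.4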